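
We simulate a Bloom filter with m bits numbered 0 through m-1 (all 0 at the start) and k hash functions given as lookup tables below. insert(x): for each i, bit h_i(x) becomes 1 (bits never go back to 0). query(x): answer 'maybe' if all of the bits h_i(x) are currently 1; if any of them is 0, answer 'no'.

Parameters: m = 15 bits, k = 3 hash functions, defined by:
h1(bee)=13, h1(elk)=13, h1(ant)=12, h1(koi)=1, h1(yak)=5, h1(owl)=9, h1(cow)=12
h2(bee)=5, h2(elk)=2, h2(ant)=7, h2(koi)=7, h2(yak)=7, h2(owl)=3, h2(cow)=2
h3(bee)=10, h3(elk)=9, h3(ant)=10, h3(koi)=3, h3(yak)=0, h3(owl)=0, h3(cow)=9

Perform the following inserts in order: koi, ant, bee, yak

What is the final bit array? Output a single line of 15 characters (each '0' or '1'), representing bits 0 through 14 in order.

Start: bits=000000000000000
After insert 'koi': sets bits 1 3 7 -> bits=010100010000000
After insert 'ant': sets bits 7 10 12 -> bits=010100010010100
After insert 'bee': sets bits 5 10 13 -> bits=010101010010110
After insert 'yak': sets bits 0 5 7 -> bits=110101010010110

Answer: 110101010010110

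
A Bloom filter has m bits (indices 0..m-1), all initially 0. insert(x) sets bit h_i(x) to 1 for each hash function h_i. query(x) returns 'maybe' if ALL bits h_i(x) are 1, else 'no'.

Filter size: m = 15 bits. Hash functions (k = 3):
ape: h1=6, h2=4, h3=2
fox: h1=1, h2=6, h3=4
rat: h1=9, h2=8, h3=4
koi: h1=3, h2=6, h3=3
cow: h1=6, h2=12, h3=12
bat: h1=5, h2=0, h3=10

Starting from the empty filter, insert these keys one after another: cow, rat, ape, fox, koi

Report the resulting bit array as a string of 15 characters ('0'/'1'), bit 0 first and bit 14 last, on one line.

Start: bits=000000000000000
After insert 'cow': sets bits 6 12 -> bits=000000100000100
After insert 'rat': sets bits 4 8 9 -> bits=000010101100100
After insert 'ape': sets bits 2 4 6 -> bits=001010101100100
After insert 'fox': sets bits 1 4 6 -> bits=011010101100100
After insert 'koi': sets bits 3 6 -> bits=011110101100100

Answer: 011110101100100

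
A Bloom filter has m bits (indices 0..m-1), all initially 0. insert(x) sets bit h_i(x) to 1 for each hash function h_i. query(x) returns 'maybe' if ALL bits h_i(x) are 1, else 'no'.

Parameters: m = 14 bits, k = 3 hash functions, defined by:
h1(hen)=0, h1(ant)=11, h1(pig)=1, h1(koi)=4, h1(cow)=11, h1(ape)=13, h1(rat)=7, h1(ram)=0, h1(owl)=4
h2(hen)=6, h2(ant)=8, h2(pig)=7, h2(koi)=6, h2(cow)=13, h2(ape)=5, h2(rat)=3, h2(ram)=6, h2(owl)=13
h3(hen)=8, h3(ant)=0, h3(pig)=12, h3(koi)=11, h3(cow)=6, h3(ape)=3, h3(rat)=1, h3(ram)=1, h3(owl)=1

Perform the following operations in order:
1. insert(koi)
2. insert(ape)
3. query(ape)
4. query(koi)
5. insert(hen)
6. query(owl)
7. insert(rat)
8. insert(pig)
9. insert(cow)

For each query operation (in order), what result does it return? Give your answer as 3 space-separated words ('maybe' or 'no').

Answer: maybe maybe no

Derivation:
Start: bits=00000000000000
Op 1: insert koi -> sets bits 4 6 11 -> bits=00001010000100
Op 2: insert ape -> sets bits 3 5 13 -> bits=00011110000101
Op 3: query ape -> checks bit3=1, bit5=1, bit13=1 (all 1) -> maybe
Op 4: query koi -> checks bit4=1, bit6=1, bit11=1 (all 1) -> maybe
Op 5: insert hen -> sets bits 0 6 8 -> bits=10011110100101
Op 6: query owl -> checks bit1=0, bit4=1, bit13=1 (has a 0) -> no
Op 7: insert rat -> sets bits 1 3 7 -> bits=11011111100101
Op 8: insert pig -> sets bits 1 7 12 -> bits=11011111100111
Op 9: insert cow -> sets bits 6 11 13 -> bits=11011111100111
Query results in order: maybe maybe no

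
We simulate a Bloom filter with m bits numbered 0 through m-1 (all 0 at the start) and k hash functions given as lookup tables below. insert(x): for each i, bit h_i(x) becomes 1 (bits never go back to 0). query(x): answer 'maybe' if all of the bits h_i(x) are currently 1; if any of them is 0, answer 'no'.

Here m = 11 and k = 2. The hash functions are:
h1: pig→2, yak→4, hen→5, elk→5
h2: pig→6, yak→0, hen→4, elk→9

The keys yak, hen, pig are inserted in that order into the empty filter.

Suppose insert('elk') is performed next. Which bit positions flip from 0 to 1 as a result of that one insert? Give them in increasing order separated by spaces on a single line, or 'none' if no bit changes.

Start: bits=00000000000
After insert 'yak': sets bits 0 4 -> bits=10001000000
After insert 'hen': sets bits 4 5 -> bits=10001100000
After insert 'pig': sets bits 2 6 -> bits=10101110000
insert 'elk' would touch bits 5 9; currently bit5=1, bit9=0
Bits that are 0 among those (would change 0->1): 9

Answer: 9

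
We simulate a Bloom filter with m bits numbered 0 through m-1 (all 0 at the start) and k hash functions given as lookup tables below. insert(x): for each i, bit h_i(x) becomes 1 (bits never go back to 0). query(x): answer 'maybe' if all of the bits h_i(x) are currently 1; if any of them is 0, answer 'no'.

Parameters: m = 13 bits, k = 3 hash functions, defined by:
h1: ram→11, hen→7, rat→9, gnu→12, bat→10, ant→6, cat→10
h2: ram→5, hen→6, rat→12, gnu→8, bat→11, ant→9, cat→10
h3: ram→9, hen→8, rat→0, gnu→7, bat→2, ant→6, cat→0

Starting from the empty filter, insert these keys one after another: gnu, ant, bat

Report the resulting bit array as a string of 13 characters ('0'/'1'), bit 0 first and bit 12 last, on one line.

Answer: 0010001111111

Derivation:
Start: bits=0000000000000
After insert 'gnu': sets bits 7 8 12 -> bits=0000000110001
After insert 'ant': sets bits 6 9 -> bits=0000001111001
After insert 'bat': sets bits 2 10 11 -> bits=0010001111111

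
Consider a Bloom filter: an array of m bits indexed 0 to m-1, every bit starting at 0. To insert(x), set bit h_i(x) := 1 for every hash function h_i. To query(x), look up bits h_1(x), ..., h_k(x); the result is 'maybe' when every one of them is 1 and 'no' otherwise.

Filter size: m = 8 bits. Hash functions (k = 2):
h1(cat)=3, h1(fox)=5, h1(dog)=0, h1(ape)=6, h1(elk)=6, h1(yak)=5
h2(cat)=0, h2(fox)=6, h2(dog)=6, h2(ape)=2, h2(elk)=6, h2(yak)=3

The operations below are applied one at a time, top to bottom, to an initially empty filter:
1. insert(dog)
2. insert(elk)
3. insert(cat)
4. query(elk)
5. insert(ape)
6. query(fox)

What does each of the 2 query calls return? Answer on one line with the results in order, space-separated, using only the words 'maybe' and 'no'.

Start: bits=00000000
Op 1: insert dog -> sets bits 0 6 -> bits=10000010
Op 2: insert elk -> sets bits 6 -> bits=10000010
Op 3: insert cat -> sets bits 0 3 -> bits=10010010
Op 4: query elk -> checks bit6=1 (all 1) -> maybe
Op 5: insert ape -> sets bits 2 6 -> bits=10110010
Op 6: query fox -> checks bit5=0, bit6=1 (has a 0) -> no
Query results in order: maybe no

Answer: maybe no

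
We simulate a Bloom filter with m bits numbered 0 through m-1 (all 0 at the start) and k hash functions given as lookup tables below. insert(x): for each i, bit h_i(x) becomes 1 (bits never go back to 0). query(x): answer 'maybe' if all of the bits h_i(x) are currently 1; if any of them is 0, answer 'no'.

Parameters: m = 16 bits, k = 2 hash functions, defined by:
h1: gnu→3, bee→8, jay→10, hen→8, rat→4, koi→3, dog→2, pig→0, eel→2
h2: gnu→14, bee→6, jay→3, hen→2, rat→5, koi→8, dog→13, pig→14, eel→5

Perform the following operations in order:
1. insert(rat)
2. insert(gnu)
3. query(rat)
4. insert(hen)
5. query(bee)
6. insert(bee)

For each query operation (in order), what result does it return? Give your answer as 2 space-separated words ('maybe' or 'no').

Start: bits=0000000000000000
Op 1: insert rat -> sets bits 4 5 -> bits=0000110000000000
Op 2: insert gnu -> sets bits 3 14 -> bits=0001110000000010
Op 3: query rat -> checks bit4=1, bit5=1 (all 1) -> maybe
Op 4: insert hen -> sets bits 2 8 -> bits=0011110010000010
Op 5: query bee -> checks bit6=0, bit8=1 (has a 0) -> no
Op 6: insert bee -> sets bits 6 8 -> bits=0011111010000010
Query results in order: maybe no

Answer: maybe no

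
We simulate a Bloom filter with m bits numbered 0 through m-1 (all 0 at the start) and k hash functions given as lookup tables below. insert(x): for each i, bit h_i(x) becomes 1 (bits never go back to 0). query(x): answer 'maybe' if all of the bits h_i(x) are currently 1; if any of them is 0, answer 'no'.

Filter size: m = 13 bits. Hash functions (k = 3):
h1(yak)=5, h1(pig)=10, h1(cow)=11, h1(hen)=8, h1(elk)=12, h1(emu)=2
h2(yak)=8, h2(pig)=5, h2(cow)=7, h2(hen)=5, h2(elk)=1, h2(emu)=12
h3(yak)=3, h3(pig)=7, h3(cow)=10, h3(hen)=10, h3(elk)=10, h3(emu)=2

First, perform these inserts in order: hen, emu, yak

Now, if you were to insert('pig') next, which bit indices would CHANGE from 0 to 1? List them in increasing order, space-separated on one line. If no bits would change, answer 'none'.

Start: bits=0000000000000
After insert 'hen': sets bits 5 8 10 -> bits=0000010010100
After insert 'emu': sets bits 2 12 -> bits=0010010010101
After insert 'yak': sets bits 3 5 8 -> bits=0011010010101
insert 'pig' would touch bits 5 7 10; currently bit5=1, bit7=0, bit10=1
Bits that are 0 among those (would change 0->1): 7

Answer: 7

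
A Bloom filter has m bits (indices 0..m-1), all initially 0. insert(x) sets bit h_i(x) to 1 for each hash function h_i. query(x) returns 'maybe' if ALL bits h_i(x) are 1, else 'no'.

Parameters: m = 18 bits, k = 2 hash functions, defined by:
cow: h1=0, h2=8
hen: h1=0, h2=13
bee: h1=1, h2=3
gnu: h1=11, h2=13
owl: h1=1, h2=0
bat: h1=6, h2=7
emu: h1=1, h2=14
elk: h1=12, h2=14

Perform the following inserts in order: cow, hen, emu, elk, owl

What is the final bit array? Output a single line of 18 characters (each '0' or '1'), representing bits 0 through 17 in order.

Answer: 110000001000111000

Derivation:
Start: bits=000000000000000000
After insert 'cow': sets bits 0 8 -> bits=100000001000000000
After insert 'hen': sets bits 0 13 -> bits=100000001000010000
After insert 'emu': sets bits 1 14 -> bits=110000001000011000
After insert 'elk': sets bits 12 14 -> bits=110000001000111000
After insert 'owl': sets bits 0 1 -> bits=110000001000111000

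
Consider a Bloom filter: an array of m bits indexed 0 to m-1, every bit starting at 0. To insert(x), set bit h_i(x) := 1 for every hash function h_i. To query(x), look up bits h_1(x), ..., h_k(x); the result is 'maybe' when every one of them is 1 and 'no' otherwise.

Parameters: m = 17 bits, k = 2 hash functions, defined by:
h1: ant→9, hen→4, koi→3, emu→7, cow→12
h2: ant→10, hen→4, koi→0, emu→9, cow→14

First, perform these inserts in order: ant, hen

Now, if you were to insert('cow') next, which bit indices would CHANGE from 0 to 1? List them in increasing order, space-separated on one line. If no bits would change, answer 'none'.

Answer: 12 14

Derivation:
Start: bits=00000000000000000
After insert 'ant': sets bits 9 10 -> bits=00000000011000000
After insert 'hen': sets bits 4 -> bits=00001000011000000
insert 'cow' would touch bits 12 14; currently bit12=0, bit14=0
Bits that are 0 among those (would change 0->1): 12 14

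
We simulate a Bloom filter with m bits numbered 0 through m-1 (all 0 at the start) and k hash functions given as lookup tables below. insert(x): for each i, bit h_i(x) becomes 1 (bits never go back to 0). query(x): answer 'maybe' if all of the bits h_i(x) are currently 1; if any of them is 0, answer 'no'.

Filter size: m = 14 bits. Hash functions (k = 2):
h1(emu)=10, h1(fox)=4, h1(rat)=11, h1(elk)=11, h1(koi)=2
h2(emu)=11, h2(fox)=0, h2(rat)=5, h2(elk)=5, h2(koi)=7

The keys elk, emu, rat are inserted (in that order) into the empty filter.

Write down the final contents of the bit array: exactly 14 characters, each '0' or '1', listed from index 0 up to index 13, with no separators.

Start: bits=00000000000000
After insert 'elk': sets bits 5 11 -> bits=00000100000100
After insert 'emu': sets bits 10 11 -> bits=00000100001100
After insert 'rat': sets bits 5 11 -> bits=00000100001100

Answer: 00000100001100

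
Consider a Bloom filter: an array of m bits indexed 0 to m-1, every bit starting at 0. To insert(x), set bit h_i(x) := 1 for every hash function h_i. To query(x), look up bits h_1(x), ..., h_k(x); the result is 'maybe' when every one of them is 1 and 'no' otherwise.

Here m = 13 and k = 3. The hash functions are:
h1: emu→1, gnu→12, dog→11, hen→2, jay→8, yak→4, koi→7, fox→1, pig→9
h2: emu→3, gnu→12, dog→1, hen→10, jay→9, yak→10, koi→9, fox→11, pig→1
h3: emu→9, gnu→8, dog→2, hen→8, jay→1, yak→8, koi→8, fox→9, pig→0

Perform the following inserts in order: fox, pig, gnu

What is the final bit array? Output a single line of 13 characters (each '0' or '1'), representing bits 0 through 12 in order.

Start: bits=0000000000000
After insert 'fox': sets bits 1 9 11 -> bits=0100000001010
After insert 'pig': sets bits 0 1 9 -> bits=1100000001010
After insert 'gnu': sets bits 8 12 -> bits=1100000011011

Answer: 1100000011011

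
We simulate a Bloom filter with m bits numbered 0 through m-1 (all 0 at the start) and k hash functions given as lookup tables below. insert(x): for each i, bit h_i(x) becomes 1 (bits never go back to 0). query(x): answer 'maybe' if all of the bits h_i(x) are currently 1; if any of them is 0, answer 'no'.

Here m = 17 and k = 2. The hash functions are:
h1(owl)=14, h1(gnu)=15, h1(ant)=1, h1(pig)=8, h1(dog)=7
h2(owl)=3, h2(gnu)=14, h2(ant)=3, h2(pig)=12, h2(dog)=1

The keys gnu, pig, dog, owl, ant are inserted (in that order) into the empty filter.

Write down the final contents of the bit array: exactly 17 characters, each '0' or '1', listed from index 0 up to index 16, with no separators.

Start: bits=00000000000000000
After insert 'gnu': sets bits 14 15 -> bits=00000000000000110
After insert 'pig': sets bits 8 12 -> bits=00000000100010110
After insert 'dog': sets bits 1 7 -> bits=01000001100010110
After insert 'owl': sets bits 3 14 -> bits=01010001100010110
After insert 'ant': sets bits 1 3 -> bits=01010001100010110

Answer: 01010001100010110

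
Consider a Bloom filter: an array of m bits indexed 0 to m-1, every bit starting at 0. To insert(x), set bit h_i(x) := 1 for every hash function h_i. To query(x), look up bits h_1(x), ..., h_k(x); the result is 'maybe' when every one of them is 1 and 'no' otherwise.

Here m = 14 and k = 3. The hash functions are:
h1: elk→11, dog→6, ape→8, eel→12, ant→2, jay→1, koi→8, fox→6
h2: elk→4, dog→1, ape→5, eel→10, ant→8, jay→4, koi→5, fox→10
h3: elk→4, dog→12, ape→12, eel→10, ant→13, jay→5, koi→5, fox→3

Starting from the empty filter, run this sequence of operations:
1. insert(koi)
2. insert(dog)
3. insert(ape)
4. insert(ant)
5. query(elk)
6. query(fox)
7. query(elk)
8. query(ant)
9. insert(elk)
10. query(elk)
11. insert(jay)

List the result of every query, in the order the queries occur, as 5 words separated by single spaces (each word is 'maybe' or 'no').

Answer: no no no maybe maybe

Derivation:
Start: bits=00000000000000
Op 1: insert koi -> sets bits 5 8 -> bits=00000100100000
Op 2: insert dog -> sets bits 1 6 12 -> bits=01000110100010
Op 3: insert ape -> sets bits 5 8 12 -> bits=01000110100010
Op 4: insert ant -> sets bits 2 8 13 -> bits=01100110100011
Op 5: query elk -> checks bit4=0, bit11=0 (has a 0) -> no
Op 6: query fox -> checks bit3=0, bit6=1, bit10=0 (has a 0) -> no
Op 7: query elk -> checks bit4=0, bit11=0 (has a 0) -> no
Op 8: query ant -> checks bit2=1, bit8=1, bit13=1 (all 1) -> maybe
Op 9: insert elk -> sets bits 4 11 -> bits=01101110100111
Op 10: query elk -> checks bit4=1, bit11=1 (all 1) -> maybe
Op 11: insert jay -> sets bits 1 4 5 -> bits=01101110100111
Query results in order: no no no maybe maybe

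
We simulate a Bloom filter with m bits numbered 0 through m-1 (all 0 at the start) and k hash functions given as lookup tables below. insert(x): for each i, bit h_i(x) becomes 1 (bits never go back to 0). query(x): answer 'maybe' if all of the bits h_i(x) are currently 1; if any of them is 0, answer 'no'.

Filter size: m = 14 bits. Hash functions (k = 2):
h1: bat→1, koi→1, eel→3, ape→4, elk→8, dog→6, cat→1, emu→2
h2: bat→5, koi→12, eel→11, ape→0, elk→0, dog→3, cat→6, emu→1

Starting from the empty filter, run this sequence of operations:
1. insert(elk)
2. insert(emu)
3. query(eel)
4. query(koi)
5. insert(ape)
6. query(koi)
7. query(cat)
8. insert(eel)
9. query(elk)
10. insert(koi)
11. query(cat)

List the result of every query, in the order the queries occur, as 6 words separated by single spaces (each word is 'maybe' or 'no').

Start: bits=00000000000000
Op 1: insert elk -> sets bits 0 8 -> bits=10000000100000
Op 2: insert emu -> sets bits 1 2 -> bits=11100000100000
Op 3: query eel -> checks bit3=0, bit11=0 (has a 0) -> no
Op 4: query koi -> checks bit1=1, bit12=0 (has a 0) -> no
Op 5: insert ape -> sets bits 0 4 -> bits=11101000100000
Op 6: query koi -> checks bit1=1, bit12=0 (has a 0) -> no
Op 7: query cat -> checks bit1=1, bit6=0 (has a 0) -> no
Op 8: insert eel -> sets bits 3 11 -> bits=11111000100100
Op 9: query elk -> checks bit0=1, bit8=1 (all 1) -> maybe
Op 10: insert koi -> sets bits 1 12 -> bits=11111000100110
Op 11: query cat -> checks bit1=1, bit6=0 (has a 0) -> no
Query results in order: no no no no maybe no

Answer: no no no no maybe no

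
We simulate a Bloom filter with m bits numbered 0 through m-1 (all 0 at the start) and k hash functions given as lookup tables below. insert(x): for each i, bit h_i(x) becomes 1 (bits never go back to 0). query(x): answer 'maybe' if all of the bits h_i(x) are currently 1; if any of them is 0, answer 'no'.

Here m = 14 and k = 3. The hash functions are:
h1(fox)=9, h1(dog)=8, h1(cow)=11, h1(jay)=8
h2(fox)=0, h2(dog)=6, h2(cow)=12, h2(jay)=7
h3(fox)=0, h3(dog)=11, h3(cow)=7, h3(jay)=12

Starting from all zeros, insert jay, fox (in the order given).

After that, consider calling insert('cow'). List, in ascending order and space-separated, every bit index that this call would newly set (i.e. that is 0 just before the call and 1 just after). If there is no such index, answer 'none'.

Start: bits=00000000000000
After insert 'jay': sets bits 7 8 12 -> bits=00000001100010
After insert 'fox': sets bits 0 9 -> bits=10000001110010
insert 'cow' would touch bits 7 11 12; currently bit7=1, bit11=0, bit12=1
Bits that are 0 among those (would change 0->1): 11

Answer: 11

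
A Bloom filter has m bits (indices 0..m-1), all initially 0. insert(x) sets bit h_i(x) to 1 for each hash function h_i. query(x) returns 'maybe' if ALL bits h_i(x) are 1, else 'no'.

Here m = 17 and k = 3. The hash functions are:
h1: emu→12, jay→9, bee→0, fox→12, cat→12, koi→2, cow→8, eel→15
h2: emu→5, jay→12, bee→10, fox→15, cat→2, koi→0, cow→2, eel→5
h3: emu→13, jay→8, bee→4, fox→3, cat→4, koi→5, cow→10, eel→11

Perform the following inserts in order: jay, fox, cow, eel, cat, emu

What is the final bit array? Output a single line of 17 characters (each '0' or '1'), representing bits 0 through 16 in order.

Start: bits=00000000000000000
After insert 'jay': sets bits 8 9 12 -> bits=00000000110010000
After insert 'fox': sets bits 3 12 15 -> bits=00010000110010010
After insert 'cow': sets bits 2 8 10 -> bits=00110000111010010
After insert 'eel': sets bits 5 11 15 -> bits=00110100111110010
After insert 'cat': sets bits 2 4 12 -> bits=00111100111110010
After insert 'emu': sets bits 5 12 13 -> bits=00111100111111010

Answer: 00111100111111010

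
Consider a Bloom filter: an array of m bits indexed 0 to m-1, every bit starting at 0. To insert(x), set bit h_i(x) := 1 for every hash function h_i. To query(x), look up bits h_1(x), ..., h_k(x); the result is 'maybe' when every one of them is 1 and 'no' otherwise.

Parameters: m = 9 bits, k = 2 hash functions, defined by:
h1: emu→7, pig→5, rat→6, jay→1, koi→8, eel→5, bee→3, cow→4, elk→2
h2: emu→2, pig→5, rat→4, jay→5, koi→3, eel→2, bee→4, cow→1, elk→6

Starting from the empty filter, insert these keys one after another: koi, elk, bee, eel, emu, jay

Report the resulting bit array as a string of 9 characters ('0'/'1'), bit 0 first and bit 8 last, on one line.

Answer: 011111111

Derivation:
Start: bits=000000000
After insert 'koi': sets bits 3 8 -> bits=000100001
After insert 'elk': sets bits 2 6 -> bits=001100101
After insert 'bee': sets bits 3 4 -> bits=001110101
After insert 'eel': sets bits 2 5 -> bits=001111101
After insert 'emu': sets bits 2 7 -> bits=001111111
After insert 'jay': sets bits 1 5 -> bits=011111111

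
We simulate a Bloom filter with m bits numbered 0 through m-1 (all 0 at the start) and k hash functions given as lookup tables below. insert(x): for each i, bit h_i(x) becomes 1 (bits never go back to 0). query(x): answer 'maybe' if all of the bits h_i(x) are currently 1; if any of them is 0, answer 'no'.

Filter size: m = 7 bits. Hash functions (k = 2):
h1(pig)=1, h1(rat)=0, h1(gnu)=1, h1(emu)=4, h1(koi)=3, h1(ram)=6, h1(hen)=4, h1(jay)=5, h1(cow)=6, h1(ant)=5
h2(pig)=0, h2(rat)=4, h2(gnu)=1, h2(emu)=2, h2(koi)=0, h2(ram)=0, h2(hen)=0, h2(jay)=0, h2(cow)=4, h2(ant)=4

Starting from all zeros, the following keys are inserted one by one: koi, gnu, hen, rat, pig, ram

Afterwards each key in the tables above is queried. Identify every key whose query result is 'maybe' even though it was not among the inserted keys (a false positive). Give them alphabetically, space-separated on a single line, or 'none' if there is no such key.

Answer: cow

Derivation:
Start: bits=0000000
After insert 'koi': sets bits 0 3 -> bits=1001000
After insert 'gnu': sets bits 1 -> bits=1101000
After insert 'hen': sets bits 0 4 -> bits=1101100
After insert 'rat': sets bits 0 4 -> bits=1101100
After insert 'pig': sets bits 0 1 -> bits=1101100
After insert 'ram': sets bits 0 6 -> bits=1101101
Not inserted: ant cow emu jay — query each against bits=1101101:
query ant: checks bit4=1, bit5=0 (has a 0) -> no => not a false positive
query cow: checks bit4=1, bit6=1 (all 1) -> maybe => FALSE POSITIVE
query emu: checks bit2=0, bit4=1 (has a 0) -> no => not a false positive
query jay: checks bit0=1, bit5=0 (has a 0) -> no => not a false positive
False positives (alphabetical): cow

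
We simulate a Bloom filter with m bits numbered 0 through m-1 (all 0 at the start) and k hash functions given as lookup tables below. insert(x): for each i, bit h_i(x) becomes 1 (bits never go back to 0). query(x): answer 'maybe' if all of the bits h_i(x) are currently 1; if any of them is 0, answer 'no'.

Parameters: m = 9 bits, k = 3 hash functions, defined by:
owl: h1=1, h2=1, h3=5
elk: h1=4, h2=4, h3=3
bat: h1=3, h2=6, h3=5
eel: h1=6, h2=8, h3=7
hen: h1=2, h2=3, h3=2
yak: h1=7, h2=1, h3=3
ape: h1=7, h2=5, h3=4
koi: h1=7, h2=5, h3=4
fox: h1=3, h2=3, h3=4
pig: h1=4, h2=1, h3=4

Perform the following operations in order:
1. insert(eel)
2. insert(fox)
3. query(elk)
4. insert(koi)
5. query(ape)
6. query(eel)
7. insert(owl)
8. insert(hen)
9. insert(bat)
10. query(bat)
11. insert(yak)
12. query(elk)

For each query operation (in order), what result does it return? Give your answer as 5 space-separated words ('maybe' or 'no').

Start: bits=000000000
Op 1: insert eel -> sets bits 6 7 8 -> bits=000000111
Op 2: insert fox -> sets bits 3 4 -> bits=000110111
Op 3: query elk -> checks bit3=1, bit4=1 (all 1) -> maybe
Op 4: insert koi -> sets bits 4 5 7 -> bits=000111111
Op 5: query ape -> checks bit4=1, bit5=1, bit7=1 (all 1) -> maybe
Op 6: query eel -> checks bit6=1, bit7=1, bit8=1 (all 1) -> maybe
Op 7: insert owl -> sets bits 1 5 -> bits=010111111
Op 8: insert hen -> sets bits 2 3 -> bits=011111111
Op 9: insert bat -> sets bits 3 5 6 -> bits=011111111
Op 10: query bat -> checks bit3=1, bit5=1, bit6=1 (all 1) -> maybe
Op 11: insert yak -> sets bits 1 3 7 -> bits=011111111
Op 12: query elk -> checks bit3=1, bit4=1 (all 1) -> maybe
Query results in order: maybe maybe maybe maybe maybe

Answer: maybe maybe maybe maybe maybe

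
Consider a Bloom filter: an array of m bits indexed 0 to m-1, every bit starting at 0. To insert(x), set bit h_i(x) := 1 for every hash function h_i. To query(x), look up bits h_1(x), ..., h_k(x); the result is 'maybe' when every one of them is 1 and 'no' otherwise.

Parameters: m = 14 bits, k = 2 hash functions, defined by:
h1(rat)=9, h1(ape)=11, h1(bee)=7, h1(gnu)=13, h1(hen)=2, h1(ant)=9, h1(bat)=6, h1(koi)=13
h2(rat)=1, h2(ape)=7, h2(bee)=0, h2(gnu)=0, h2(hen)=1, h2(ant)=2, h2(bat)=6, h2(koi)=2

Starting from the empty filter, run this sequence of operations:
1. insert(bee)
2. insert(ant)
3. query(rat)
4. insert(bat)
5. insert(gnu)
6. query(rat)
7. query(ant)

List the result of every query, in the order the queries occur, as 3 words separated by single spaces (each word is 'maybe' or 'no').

Answer: no no maybe

Derivation:
Start: bits=00000000000000
Op 1: insert bee -> sets bits 0 7 -> bits=10000001000000
Op 2: insert ant -> sets bits 2 9 -> bits=10100001010000
Op 3: query rat -> checks bit1=0, bit9=1 (has a 0) -> no
Op 4: insert bat -> sets bits 6 -> bits=10100011010000
Op 5: insert gnu -> sets bits 0 13 -> bits=10100011010001
Op 6: query rat -> checks bit1=0, bit9=1 (has a 0) -> no
Op 7: query ant -> checks bit2=1, bit9=1 (all 1) -> maybe
Query results in order: no no maybe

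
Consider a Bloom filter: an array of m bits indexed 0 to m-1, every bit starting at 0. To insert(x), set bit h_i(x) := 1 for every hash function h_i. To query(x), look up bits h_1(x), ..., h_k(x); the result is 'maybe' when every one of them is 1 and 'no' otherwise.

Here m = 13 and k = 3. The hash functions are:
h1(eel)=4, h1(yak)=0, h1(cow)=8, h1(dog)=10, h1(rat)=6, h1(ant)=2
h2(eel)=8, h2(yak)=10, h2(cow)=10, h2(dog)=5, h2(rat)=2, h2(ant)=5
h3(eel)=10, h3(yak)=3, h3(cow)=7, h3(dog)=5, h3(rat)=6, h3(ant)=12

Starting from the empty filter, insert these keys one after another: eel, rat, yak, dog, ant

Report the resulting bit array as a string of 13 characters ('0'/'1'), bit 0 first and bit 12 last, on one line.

Start: bits=0000000000000
After insert 'eel': sets bits 4 8 10 -> bits=0000100010100
After insert 'rat': sets bits 2 6 -> bits=0010101010100
After insert 'yak': sets bits 0 3 10 -> bits=1011101010100
After insert 'dog': sets bits 5 10 -> bits=1011111010100
After insert 'ant': sets bits 2 5 12 -> bits=1011111010101

Answer: 1011111010101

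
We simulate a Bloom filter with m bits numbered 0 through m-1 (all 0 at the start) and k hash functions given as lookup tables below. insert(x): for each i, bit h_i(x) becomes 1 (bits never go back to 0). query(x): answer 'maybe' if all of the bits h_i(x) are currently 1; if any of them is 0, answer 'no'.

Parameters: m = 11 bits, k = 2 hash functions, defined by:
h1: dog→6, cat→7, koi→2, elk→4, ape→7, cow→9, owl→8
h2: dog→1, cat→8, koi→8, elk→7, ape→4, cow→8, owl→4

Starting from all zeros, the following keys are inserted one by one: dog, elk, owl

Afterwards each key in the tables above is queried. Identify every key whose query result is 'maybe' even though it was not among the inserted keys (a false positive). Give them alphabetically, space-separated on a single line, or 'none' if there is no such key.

Answer: ape cat

Derivation:
Start: bits=00000000000
After insert 'dog': sets bits 1 6 -> bits=01000010000
After insert 'elk': sets bits 4 7 -> bits=01001011000
After insert 'owl': sets bits 4 8 -> bits=01001011100
Not inserted: ape cat cow koi — query each against bits=01001011100:
query ape: checks bit4=1, bit7=1 (all 1) -> maybe => FALSE POSITIVE
query cat: checks bit7=1, bit8=1 (all 1) -> maybe => FALSE POSITIVE
query cow: checks bit8=1, bit9=0 (has a 0) -> no => not a false positive
query koi: checks bit2=0, bit8=1 (has a 0) -> no => not a false positive
False positives (alphabetical): ape cat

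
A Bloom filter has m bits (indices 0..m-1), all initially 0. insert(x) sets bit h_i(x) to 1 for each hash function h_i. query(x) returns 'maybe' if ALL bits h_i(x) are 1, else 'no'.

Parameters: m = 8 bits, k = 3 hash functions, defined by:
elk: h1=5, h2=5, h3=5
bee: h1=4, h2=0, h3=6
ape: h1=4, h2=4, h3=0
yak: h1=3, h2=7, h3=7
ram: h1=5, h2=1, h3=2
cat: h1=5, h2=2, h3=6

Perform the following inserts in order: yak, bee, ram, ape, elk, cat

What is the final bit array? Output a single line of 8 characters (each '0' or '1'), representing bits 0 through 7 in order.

Answer: 11111111

Derivation:
Start: bits=00000000
After insert 'yak': sets bits 3 7 -> bits=00010001
After insert 'bee': sets bits 0 4 6 -> bits=10011011
After insert 'ram': sets bits 1 2 5 -> bits=11111111
After insert 'ape': sets bits 0 4 -> bits=11111111
After insert 'elk': sets bits 5 -> bits=11111111
After insert 'cat': sets bits 2 5 6 -> bits=11111111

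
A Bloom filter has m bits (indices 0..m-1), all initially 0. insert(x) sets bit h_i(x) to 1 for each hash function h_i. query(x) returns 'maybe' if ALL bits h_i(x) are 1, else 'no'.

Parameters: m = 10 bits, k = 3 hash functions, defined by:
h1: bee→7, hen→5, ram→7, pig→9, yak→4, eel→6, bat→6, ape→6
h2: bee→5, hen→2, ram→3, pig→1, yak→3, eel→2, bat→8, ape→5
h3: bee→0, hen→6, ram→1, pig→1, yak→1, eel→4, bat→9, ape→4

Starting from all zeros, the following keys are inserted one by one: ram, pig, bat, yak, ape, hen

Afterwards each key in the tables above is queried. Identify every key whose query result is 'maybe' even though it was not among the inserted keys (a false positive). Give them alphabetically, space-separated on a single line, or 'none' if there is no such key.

Start: bits=0000000000
After insert 'ram': sets bits 1 3 7 -> bits=0101000100
After insert 'pig': sets bits 1 9 -> bits=0101000101
After insert 'bat': sets bits 6 8 9 -> bits=0101001111
After insert 'yak': sets bits 1 3 4 -> bits=0101101111
After insert 'ape': sets bits 4 5 6 -> bits=0101111111
After insert 'hen': sets bits 2 5 6 -> bits=0111111111
Not inserted: bee eel — query each against bits=0111111111:
query bee: checks bit0=0, bit5=1, bit7=1 (has a 0) -> no => not a false positive
query eel: checks bit2=1, bit4=1, bit6=1 (all 1) -> maybe => FALSE POSITIVE
False positives (alphabetical): eel

Answer: eel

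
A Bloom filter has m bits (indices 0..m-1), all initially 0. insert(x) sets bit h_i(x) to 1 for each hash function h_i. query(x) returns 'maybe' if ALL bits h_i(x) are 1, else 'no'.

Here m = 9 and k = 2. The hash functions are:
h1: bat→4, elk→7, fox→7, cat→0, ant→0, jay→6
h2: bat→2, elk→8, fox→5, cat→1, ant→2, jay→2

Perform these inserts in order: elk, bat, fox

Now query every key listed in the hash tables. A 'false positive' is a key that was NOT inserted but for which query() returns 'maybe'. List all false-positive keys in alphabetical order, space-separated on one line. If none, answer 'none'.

Answer: none

Derivation:
Start: bits=000000000
After insert 'elk': sets bits 7 8 -> bits=000000011
After insert 'bat': sets bits 2 4 -> bits=001010011
After insert 'fox': sets bits 5 7 -> bits=001011011
Not inserted: ant cat jay — query each against bits=001011011:
query ant: checks bit0=0, bit2=1 (has a 0) -> no => not a false positive
query cat: checks bit0=0, bit1=0 (has a 0) -> no => not a false positive
query jay: checks bit2=1, bit6=0 (has a 0) -> no => not a false positive
False positives (alphabetical): none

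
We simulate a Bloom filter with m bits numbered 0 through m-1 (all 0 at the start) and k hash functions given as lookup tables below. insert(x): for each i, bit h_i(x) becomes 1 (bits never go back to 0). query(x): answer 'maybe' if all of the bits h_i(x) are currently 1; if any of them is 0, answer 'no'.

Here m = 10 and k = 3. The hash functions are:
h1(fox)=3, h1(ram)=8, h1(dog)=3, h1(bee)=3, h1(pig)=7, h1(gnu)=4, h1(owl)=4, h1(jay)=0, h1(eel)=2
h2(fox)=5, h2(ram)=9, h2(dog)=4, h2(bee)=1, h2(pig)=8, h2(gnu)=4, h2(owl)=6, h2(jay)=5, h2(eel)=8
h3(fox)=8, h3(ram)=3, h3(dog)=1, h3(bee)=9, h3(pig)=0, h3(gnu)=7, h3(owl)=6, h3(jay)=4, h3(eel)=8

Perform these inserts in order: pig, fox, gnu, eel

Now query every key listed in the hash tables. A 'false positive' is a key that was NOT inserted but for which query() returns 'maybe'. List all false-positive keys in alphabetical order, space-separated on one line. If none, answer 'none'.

Answer: jay

Derivation:
Start: bits=0000000000
After insert 'pig': sets bits 0 7 8 -> bits=1000000110
After insert 'fox': sets bits 3 5 8 -> bits=1001010110
After insert 'gnu': sets bits 4 7 -> bits=1001110110
After insert 'eel': sets bits 2 8 -> bits=1011110110
Not inserted: bee dog jay owl ram — query each against bits=1011110110:
query bee: checks bit1=0, bit3=1, bit9=0 (has a 0) -> no => not a false positive
query dog: checks bit1=0, bit3=1, bit4=1 (has a 0) -> no => not a false positive
query jay: checks bit0=1, bit4=1, bit5=1 (all 1) -> maybe => FALSE POSITIVE
query owl: checks bit4=1, bit6=0 (has a 0) -> no => not a false positive
query ram: checks bit3=1, bit8=1, bit9=0 (has a 0) -> no => not a false positive
False positives (alphabetical): jay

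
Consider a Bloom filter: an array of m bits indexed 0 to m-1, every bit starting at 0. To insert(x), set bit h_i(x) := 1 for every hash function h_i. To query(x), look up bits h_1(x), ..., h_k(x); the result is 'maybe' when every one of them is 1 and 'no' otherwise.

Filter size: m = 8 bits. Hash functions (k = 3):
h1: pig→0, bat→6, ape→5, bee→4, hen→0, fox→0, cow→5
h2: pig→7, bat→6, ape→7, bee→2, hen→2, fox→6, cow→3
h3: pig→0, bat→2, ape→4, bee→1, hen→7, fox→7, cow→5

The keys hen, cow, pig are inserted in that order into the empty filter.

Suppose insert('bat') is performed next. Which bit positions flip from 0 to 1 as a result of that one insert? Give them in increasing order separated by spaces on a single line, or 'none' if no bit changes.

Start: bits=00000000
After insert 'hen': sets bits 0 2 7 -> bits=10100001
After insert 'cow': sets bits 3 5 -> bits=10110101
After insert 'pig': sets bits 0 7 -> bits=10110101
insert 'bat' would touch bits 2 6; currently bit2=1, bit6=0
Bits that are 0 among those (would change 0->1): 6

Answer: 6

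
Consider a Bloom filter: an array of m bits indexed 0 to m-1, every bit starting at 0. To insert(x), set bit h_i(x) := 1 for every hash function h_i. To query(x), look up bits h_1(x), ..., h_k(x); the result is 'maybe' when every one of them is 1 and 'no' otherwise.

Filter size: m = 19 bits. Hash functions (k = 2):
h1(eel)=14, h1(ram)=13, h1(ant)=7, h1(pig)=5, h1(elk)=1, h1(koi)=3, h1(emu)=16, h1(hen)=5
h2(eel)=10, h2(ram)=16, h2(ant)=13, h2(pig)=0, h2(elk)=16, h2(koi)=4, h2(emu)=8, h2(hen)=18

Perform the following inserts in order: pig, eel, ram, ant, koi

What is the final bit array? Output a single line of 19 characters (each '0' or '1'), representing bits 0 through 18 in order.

Start: bits=0000000000000000000
After insert 'pig': sets bits 0 5 -> bits=1000010000000000000
After insert 'eel': sets bits 10 14 -> bits=1000010000100010000
After insert 'ram': sets bits 13 16 -> bits=1000010000100110100
After insert 'ant': sets bits 7 13 -> bits=1000010100100110100
After insert 'koi': sets bits 3 4 -> bits=1001110100100110100

Answer: 1001110100100110100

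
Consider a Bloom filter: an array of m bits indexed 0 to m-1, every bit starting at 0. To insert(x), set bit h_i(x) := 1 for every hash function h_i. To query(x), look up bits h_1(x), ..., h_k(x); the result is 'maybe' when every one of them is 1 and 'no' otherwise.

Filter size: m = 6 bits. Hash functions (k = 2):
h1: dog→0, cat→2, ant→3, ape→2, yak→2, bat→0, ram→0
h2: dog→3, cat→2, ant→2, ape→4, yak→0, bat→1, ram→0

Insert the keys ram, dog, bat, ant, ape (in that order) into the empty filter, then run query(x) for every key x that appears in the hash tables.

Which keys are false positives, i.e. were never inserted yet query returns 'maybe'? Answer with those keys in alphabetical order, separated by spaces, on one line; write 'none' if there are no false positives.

Start: bits=000000
After insert 'ram': sets bits 0 -> bits=100000
After insert 'dog': sets bits 0 3 -> bits=100100
After insert 'bat': sets bits 0 1 -> bits=110100
After insert 'ant': sets bits 2 3 -> bits=111100
After insert 'ape': sets bits 2 4 -> bits=111110
Not inserted: cat yak — query each against bits=111110:
query cat: checks bit2=1 (all 1) -> maybe => FALSE POSITIVE
query yak: checks bit0=1, bit2=1 (all 1) -> maybe => FALSE POSITIVE
False positives (alphabetical): cat yak

Answer: cat yak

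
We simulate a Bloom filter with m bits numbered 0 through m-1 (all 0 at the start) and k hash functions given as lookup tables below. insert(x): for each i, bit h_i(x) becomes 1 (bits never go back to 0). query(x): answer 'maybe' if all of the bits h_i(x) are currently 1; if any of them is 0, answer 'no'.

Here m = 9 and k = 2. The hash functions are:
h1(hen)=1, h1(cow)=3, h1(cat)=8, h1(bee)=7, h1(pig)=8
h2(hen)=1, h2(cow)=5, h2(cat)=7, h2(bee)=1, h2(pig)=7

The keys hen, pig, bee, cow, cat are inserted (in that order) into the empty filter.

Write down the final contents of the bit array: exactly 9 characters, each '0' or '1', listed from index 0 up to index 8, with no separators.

Answer: 010101011

Derivation:
Start: bits=000000000
After insert 'hen': sets bits 1 -> bits=010000000
After insert 'pig': sets bits 7 8 -> bits=010000011
After insert 'bee': sets bits 1 7 -> bits=010000011
After insert 'cow': sets bits 3 5 -> bits=010101011
After insert 'cat': sets bits 7 8 -> bits=010101011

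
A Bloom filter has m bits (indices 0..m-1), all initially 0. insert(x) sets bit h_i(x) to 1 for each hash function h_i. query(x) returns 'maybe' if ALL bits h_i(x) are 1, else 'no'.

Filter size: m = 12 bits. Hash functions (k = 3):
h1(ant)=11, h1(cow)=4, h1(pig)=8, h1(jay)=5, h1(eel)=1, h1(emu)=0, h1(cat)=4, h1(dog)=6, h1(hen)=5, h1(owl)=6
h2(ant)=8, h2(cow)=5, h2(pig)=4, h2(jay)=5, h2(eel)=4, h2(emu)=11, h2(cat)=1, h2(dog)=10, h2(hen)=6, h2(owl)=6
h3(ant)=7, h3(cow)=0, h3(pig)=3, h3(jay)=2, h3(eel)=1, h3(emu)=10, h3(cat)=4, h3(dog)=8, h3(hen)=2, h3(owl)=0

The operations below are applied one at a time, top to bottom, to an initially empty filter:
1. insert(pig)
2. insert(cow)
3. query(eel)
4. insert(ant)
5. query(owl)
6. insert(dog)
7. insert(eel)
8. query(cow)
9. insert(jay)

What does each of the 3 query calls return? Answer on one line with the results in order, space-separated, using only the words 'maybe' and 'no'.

Answer: no no maybe

Derivation:
Start: bits=000000000000
Op 1: insert pig -> sets bits 3 4 8 -> bits=000110001000
Op 2: insert cow -> sets bits 0 4 5 -> bits=100111001000
Op 3: query eel -> checks bit1=0, bit4=1 (has a 0) -> no
Op 4: insert ant -> sets bits 7 8 11 -> bits=100111011001
Op 5: query owl -> checks bit0=1, bit6=0 (has a 0) -> no
Op 6: insert dog -> sets bits 6 8 10 -> bits=100111111011
Op 7: insert eel -> sets bits 1 4 -> bits=110111111011
Op 8: query cow -> checks bit0=1, bit4=1, bit5=1 (all 1) -> maybe
Op 9: insert jay -> sets bits 2 5 -> bits=111111111011
Query results in order: no no maybe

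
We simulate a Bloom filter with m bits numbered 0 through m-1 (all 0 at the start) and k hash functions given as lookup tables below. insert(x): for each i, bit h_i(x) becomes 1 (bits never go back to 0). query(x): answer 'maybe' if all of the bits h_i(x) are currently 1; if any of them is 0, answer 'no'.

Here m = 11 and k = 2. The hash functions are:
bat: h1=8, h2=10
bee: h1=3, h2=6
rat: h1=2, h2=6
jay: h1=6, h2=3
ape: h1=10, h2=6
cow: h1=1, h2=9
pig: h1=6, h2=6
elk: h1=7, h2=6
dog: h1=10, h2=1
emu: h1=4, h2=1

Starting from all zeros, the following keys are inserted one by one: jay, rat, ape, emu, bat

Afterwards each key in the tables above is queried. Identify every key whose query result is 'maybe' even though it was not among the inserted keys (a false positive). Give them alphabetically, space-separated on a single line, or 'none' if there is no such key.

Start: bits=00000000000
After insert 'jay': sets bits 3 6 -> bits=00010010000
After insert 'rat': sets bits 2 6 -> bits=00110010000
After insert 'ape': sets bits 6 10 -> bits=00110010001
After insert 'emu': sets bits 1 4 -> bits=01111010001
After insert 'bat': sets bits 8 10 -> bits=01111010101
Not inserted: bee cow dog elk pig — query each against bits=01111010101:
query bee: checks bit3=1, bit6=1 (all 1) -> maybe => FALSE POSITIVE
query cow: checks bit1=1, bit9=0 (has a 0) -> no => not a false positive
query dog: checks bit1=1, bit10=1 (all 1) -> maybe => FALSE POSITIVE
query elk: checks bit6=1, bit7=0 (has a 0) -> no => not a false positive
query pig: checks bit6=1 (all 1) -> maybe => FALSE POSITIVE
False positives (alphabetical): bee dog pig

Answer: bee dog pig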